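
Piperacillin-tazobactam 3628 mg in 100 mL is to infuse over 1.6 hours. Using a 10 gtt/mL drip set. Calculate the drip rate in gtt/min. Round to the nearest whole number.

10 gtt/min

100 mL ÷ (1.6 hr × 60 = 96 min) = 1.041667 mL/min
1.041667 mL/min × 10 gtt/mL = 10.41667 gtt/min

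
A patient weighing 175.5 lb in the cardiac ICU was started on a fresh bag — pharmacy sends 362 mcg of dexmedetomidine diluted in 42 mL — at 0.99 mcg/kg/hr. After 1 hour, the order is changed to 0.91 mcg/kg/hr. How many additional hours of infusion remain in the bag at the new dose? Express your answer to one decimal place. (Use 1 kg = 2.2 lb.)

Initial rate:
Weight = 175.5 lb ÷ 2.2 lb/kg = 79.77273 kg
Dose = 0.99 mcg/kg/hr × 79.77273 kg = 78.975 mcg/hr
Concentration = 362 mcg ÷ 42 mL = 8.619048 mcg/mL
Rate = 78.975 mcg/hr ÷ 8.619048 mcg/mL = 9.162845 mL/hr
Volume infused so far = 9.162845 mL/hr × 1 hr = 9.162845 mL
Volume remaining = 42 − 9.162845 = 32.83715 mL
New rate:
Dose = 0.91 mcg/kg/hr × 79.77273 kg = 72.59318 mcg/hr
Rate = 72.59318 mcg/hr ÷ 8.619048 mcg/mL = 8.422413 mL/hr
Time remaining = 32.83715 mL ÷ 8.422413 mL/hr = 3.898782 hr

3.9 hours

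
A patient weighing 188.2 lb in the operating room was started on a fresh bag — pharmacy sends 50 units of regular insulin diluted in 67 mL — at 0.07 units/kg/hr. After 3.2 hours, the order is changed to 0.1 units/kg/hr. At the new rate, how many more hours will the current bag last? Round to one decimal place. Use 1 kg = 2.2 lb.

Initial rate:
Weight = 188.2 lb ÷ 2.2 lb/kg = 85.54545 kg
Dose = 0.07 units/kg/hr × 85.54545 kg = 5.988182 units/hr
Concentration = 50 units ÷ 67 mL = 0.7462687 units/mL
Rate = 5.988182 units/hr ÷ 0.7462687 units/mL = 8.024164 mL/hr
Volume infused so far = 8.024164 mL/hr × 3.2 hr = 25.67732 mL
Volume remaining = 67 − 25.67732 = 41.32268 mL
New rate:
Dose = 0.1 units/kg/hr × 85.54545 kg = 8.554545 units/hr
Rate = 8.554545 units/hr ÷ 0.7462687 units/mL = 11.46309 mL/hr
Time remaining = 41.32268 mL ÷ 11.46309 mL/hr = 3.604846 hr

3.6 hours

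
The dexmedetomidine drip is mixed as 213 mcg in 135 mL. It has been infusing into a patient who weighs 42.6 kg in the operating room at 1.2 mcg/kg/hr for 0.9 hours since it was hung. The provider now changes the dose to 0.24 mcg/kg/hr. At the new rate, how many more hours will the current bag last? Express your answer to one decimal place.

Initial rate:
Dose = 1.2 mcg/kg/hr × 42.6 kg = 51.12 mcg/hr
Concentration = 213 mcg ÷ 135 mL = 1.577778 mcg/mL
Rate = 51.12 mcg/hr ÷ 1.577778 mcg/mL = 32.4 mL/hr
Volume infused so far = 32.4 mL/hr × 0.9 hr = 29.16 mL
Volume remaining = 135 − 29.16 = 105.84 mL
New rate:
Dose = 0.24 mcg/kg/hr × 42.6 kg = 10.224 mcg/hr
Rate = 10.224 mcg/hr ÷ 1.577778 mcg/mL = 6.48 mL/hr
Time remaining = 105.84 mL ÷ 6.48 mL/hr = 16.33333 hr

16.3 hours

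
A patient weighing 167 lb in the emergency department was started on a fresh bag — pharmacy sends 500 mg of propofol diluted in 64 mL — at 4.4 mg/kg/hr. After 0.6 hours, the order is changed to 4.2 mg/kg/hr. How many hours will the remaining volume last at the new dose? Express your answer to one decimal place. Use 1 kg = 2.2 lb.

0.9 hours

Initial rate:
Weight = 167 lb ÷ 2.2 lb/kg = 75.90909 kg
Dose = 4.4 mg/kg/hr × 75.90909 kg = 334 mg/hr
Concentration = 500 mg ÷ 64 mL = 7.8125 mg/mL
Rate = 334 mg/hr ÷ 7.8125 mg/mL = 42.752 mL/hr
Volume infused so far = 42.752 mL/hr × 0.6 hr = 25.6512 mL
Volume remaining = 64 − 25.6512 = 38.3488 mL
New rate:
Dose = 4.2 mg/kg/hr × 75.90909 kg = 318.8182 mg/hr
Rate = 318.8182 mg/hr ÷ 7.8125 mg/mL = 40.80873 mL/hr
Time remaining = 38.3488 mL ÷ 40.80873 mL/hr = 0.9397206 hr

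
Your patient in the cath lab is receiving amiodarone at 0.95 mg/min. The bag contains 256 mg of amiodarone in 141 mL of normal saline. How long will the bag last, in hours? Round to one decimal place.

4.5 hours

0.95 mg/min × 60 min/hr = 57 mg/hr
Concentration = 256 mg ÷ 141 mL = 1.815603 mg/mL
Rate = 57 mg/hr ÷ 1.815603 mg/mL = 31.39453 mL/hr
Duration = 141 mL ÷ 31.39453 mL/hr = 4.491228 hr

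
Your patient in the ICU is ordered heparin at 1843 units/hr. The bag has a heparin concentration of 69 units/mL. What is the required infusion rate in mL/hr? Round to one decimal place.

26.7 mL/hr

Rate = 1843 units/hr ÷ 69 units/mL = 26.71014 mL/hr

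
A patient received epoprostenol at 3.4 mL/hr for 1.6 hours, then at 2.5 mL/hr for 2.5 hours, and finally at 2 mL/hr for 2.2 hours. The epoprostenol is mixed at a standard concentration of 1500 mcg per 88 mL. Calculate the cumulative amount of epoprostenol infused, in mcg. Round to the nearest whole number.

Concentration = 1500 mcg ÷ 88 mL = 17.04545 mcg/mL
Stage 1: 3.4 mL/hr × 1.6 hr = 5.44 mL → 5.44 mL × 17.04545 mcg/mL = 92.72727 mcg
Stage 2: 2.5 mL/hr × 2.5 hr = 6.25 mL → 6.25 mL × 17.04545 mcg/mL = 106.5341 mcg
Stage 3: 2 mL/hr × 2.2 hr = 4.4 mL → 4.4 mL × 17.04545 mcg/mL = 75 mcg
Total = 92.72727 + 106.5341 + 75 = 274.2614 mcg

274 mcg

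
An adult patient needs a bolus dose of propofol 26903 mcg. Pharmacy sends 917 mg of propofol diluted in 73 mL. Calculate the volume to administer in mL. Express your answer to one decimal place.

Concentration = 917 mg ÷ 73 mL = 12.56164 mg/mL = 12561.64 mcg/mL
Volume = 26903 mcg ÷ 12561.64 mcg/mL = 2.141678 mL

2.1 mL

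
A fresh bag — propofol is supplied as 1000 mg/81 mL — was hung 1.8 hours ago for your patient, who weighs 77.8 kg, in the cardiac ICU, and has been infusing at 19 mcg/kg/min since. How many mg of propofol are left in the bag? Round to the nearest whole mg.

840 mg

Dose = 19 mcg/kg/min × 77.8 kg = 1478.2 mcg/min
1478.2 mcg/min × 60 min/hr = 88692 mcg/hr
Concentration = 1000 mg ÷ 81 mL = 12.34568 mg/mL = 12345.68 mcg/mL
Rate = 88692 mcg/hr ÷ 12345.68 mcg/mL = 7.184052 mL/hr
Volume infused = 7.184052 mL/hr × 1.8 hr = 12.93129 mL
Volume remaining = 81 − 12.93129 = 68.06871 mL
Drug remaining = 68.06871 mL × 12345.68 mcg/mL = 840354.4 mcg = 840.3544 mg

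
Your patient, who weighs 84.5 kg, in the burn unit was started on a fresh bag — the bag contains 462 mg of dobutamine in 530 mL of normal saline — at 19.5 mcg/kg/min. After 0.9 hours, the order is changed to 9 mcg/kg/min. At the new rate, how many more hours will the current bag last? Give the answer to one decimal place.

8.2 hours

Initial rate:
Dose = 19.5 mcg/kg/min × 84.5 kg = 1647.75 mcg/min
1647.75 mcg/min × 60 min/hr = 98865 mcg/hr
Concentration = 462 mg ÷ 530 mL = 0.8716981 mg/mL = 871.6981 mcg/mL
Rate = 98865 mcg/hr ÷ 871.6981 mcg/mL = 113.4166 mL/hr
Volume infused so far = 113.4166 mL/hr × 0.9 hr = 102.0749 mL
Volume remaining = 530 − 102.0749 = 427.9251 mL
New rate:
Dose = 9 mcg/kg/min × 84.5 kg = 760.5 mcg/min
760.5 mcg/min × 60 min/hr = 45630 mcg/hr
Rate = 45630 mcg/hr ÷ 871.6981 mcg/mL = 52.3461 mL/hr
Time remaining = 427.9251 mL ÷ 52.3461 mL/hr = 8.174918 hr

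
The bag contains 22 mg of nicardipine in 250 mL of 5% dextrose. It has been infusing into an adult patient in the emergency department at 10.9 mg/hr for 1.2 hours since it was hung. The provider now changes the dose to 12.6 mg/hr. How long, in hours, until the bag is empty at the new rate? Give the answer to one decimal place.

Initial rate:
Concentration = 22 mg ÷ 250 mL = 0.088 mg/mL
Rate = 10.9 mg/hr ÷ 0.088 mg/mL = 123.8636 mL/hr
Volume infused so far = 123.8636 mL/hr × 1.2 hr = 148.6364 mL
Volume remaining = 250 − 148.6364 = 101.3636 mL
New rate:
Rate = 12.6 mg/hr ÷ 0.088 mg/mL = 143.1818 mL/hr
Time remaining = 101.3636 mL ÷ 143.1818 mL/hr = 0.7079365 hr

0.7 hours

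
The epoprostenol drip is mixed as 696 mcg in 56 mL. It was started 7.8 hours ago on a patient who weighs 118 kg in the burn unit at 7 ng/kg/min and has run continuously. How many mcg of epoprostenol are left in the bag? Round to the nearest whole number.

Dose = 7 ng/kg/min × 118 kg = 826 ng/min
826 ng/min × 60 min/hr = 49560 ng/hr
Concentration = 696 mcg ÷ 56 mL = 12.42857 mcg/mL = 12428.57 ng/mL
Rate = 49560 ng/hr ÷ 12428.57 ng/mL = 3.987586 mL/hr
Volume infused = 3.987586 mL/hr × 7.8 hr = 31.10317 mL
Volume remaining = 56 − 31.10317 = 24.89683 mL
Drug remaining = 24.89683 mL × 12428.57 ng/mL = 309432 ng = 309.432 mcg

309 mcg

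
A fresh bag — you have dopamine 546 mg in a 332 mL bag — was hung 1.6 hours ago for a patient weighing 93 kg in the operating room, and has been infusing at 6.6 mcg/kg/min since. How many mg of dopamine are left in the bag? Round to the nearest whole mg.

487 mg

Dose = 6.6 mcg/kg/min × 93 kg = 613.8 mcg/min
613.8 mcg/min × 60 min/hr = 36828 mcg/hr
Concentration = 546 mg ÷ 332 mL = 1.644578 mg/mL = 1644.578 mcg/mL
Rate = 36828 mcg/hr ÷ 1644.578 mcg/mL = 22.39358 mL/hr
Volume infused = 22.39358 mL/hr × 1.6 hr = 35.82973 mL
Volume remaining = 332 − 35.82973 = 296.1703 mL
Drug remaining = 296.1703 mL × 1644.578 mcg/mL = 487075.2 mcg = 487.0752 mg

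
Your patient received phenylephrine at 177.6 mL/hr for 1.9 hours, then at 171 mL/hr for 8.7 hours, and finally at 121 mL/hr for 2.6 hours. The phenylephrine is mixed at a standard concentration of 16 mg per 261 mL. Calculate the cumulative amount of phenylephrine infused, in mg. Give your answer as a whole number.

131 mg

Concentration = 16 mg ÷ 261 mL = 0.06130268 mg/mL
Stage 1: 177.6 mL/hr × 1.9 hr = 337.44 mL → 337.44 mL × 0.06130268 mg/mL = 20.68598 mg
Stage 2: 171 mL/hr × 8.7 hr = 1487.7 mL → 1487.7 mL × 0.06130268 mg/mL = 91.2 mg
Stage 3: 121 mL/hr × 2.6 hr = 314.6 mL → 314.6 mL × 0.06130268 mg/mL = 19.28582 mg
Total = 20.68598 + 91.2 + 19.28582 = 131.1718 mg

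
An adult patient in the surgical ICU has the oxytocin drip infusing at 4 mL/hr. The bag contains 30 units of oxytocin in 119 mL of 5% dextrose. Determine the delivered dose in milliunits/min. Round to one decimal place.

16.8 milliunits/min

Concentration = 30 units ÷ 119 mL = 0.2521008 units/mL = 252.1008 milliunits/mL
Drug rate = 4 mL/hr × 252.1008 milliunits/mL = 1008.403 milliunits/hr
1008.403 milliunits/hr ÷ 60 min/hr = 16.80672 milliunits/min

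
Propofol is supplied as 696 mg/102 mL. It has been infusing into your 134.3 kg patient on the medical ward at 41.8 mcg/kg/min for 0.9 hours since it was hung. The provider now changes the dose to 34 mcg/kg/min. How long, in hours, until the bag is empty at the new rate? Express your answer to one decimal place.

Initial rate:
Dose = 41.8 mcg/kg/min × 134.3 kg = 5613.74 mcg/min
5613.74 mcg/min × 60 min/hr = 336824.4 mcg/hr
Concentration = 696 mg ÷ 102 mL = 6.823529 mg/mL = 6823.529 mcg/mL
Rate = 336824.4 mcg/hr ÷ 6823.529 mcg/mL = 49.3622 mL/hr
Volume infused so far = 49.3622 mL/hr × 0.9 hr = 44.42598 mL
Volume remaining = 102 − 44.42598 = 57.57402 mL
New rate:
Dose = 34 mcg/kg/min × 134.3 kg = 4566.2 mcg/min
4566.2 mcg/min × 60 min/hr = 273972 mcg/hr
Rate = 273972 mcg/hr ÷ 6823.529 mcg/mL = 40.15107 mL/hr
Time remaining = 57.57402 mL ÷ 40.15107 mL/hr = 1.433935 hr

1.4 hours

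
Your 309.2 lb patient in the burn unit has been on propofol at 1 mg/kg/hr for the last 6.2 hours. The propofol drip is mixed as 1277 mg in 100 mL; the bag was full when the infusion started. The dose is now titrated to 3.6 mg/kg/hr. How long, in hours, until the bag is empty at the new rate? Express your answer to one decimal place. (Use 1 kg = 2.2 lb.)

0.8 hours

Initial rate:
Weight = 309.2 lb ÷ 2.2 lb/kg = 140.5455 kg
Dose = 1 mg/kg/hr × 140.5455 kg = 140.5455 mg/hr
Concentration = 1277 mg ÷ 100 mL = 12.77 mg/mL
Rate = 140.5455 mg/hr ÷ 12.77 mg/mL = 11.00591 mL/hr
Volume infused so far = 11.00591 mL/hr × 6.2 hr = 68.23663 mL
Volume remaining = 100 − 68.23663 = 31.76337 mL
New rate:
Dose = 3.6 mg/kg/hr × 140.5455 kg = 505.9636 mg/hr
Rate = 505.9636 mg/hr ÷ 12.77 mg/mL = 39.62127 mL/hr
Time remaining = 31.76337 mL ÷ 39.62127 mL/hr = 0.8016746 hr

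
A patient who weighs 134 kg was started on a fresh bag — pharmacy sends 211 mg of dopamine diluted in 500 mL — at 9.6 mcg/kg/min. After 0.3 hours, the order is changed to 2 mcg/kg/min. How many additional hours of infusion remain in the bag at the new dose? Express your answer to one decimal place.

Initial rate:
Dose = 9.6 mcg/kg/min × 134 kg = 1286.4 mcg/min
1286.4 mcg/min × 60 min/hr = 77184 mcg/hr
Concentration = 211 mg ÷ 500 mL = 0.422 mg/mL = 422 mcg/mL
Rate = 77184 mcg/hr ÷ 422 mcg/mL = 182.9005 mL/hr
Volume infused so far = 182.9005 mL/hr × 0.3 hr = 54.87014 mL
Volume remaining = 500 − 54.87014 = 445.1299 mL
New rate:
Dose = 2 mcg/kg/min × 134 kg = 268 mcg/min
268 mcg/min × 60 min/hr = 16080 mcg/hr
Rate = 16080 mcg/hr ÷ 422 mcg/mL = 38.10427 mL/hr
Time remaining = 445.1299 mL ÷ 38.10427 mL/hr = 11.68189 hr

11.7 hours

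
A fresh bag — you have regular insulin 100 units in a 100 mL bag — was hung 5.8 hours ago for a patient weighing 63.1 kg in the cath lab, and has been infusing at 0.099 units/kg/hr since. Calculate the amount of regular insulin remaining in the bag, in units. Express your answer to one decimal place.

Dose = 0.099 units/kg/hr × 63.1 kg = 6.2469 units/hr
Concentration = 100 units ÷ 100 mL = 1 units/mL
Rate = 6.2469 units/hr ÷ 1 units/mL = 6.2469 mL/hr
Volume infused = 6.2469 mL/hr × 5.8 hr = 36.23202 mL
Volume remaining = 100 − 36.23202 = 63.76798 mL
Drug remaining = 63.76798 mL × 1 units/mL = 63.76798 units

63.8 units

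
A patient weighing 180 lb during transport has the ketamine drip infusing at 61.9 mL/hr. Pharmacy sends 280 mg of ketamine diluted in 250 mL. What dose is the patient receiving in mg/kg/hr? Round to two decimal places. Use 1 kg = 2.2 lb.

Weight = 180 lb ÷ 2.2 lb/kg = 81.81818 kg
Concentration = 280 mg ÷ 250 mL = 1.12 mg/mL
Drug rate = 61.9 mL/hr × 1.12 mg/mL = 69.328 mg/hr
69.328 mg/hr ÷ 81.81818 kg = 0.8473422 mg/kg/hr

0.85 mg/kg/hr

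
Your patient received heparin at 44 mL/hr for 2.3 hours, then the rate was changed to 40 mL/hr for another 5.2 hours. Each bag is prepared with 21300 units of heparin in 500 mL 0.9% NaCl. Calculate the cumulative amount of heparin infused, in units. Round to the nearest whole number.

13172 units

Concentration = 21300 units ÷ 500 mL = 42.6 units/mL
Stage 1: 44 mL/hr × 2.3 hr = 101.2 mL → 101.2 mL × 42.6 units/mL = 4311.12 units
Stage 2: 40 mL/hr × 5.2 hr = 208 mL → 208 mL × 42.6 units/mL = 8860.8 units
Total = 4311.12 + 8860.8 = 13171.92 units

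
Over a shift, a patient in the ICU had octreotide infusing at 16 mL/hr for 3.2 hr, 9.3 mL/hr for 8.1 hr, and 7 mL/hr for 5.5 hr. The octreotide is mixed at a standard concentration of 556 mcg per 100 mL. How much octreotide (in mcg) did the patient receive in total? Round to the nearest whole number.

918 mcg

Concentration = 556 mcg ÷ 100 mL = 5.56 mcg/mL
Stage 1: 16 mL/hr × 3.2 hr = 51.2 mL → 51.2 mL × 5.56 mcg/mL = 284.672 mcg
Stage 2: 9.3 mL/hr × 8.1 hr = 75.33 mL → 75.33 mL × 5.56 mcg/mL = 418.8348 mcg
Stage 3: 7 mL/hr × 5.5 hr = 38.5 mL → 38.5 mL × 5.56 mcg/mL = 214.06 mcg
Total = 284.672 + 418.8348 + 214.06 = 917.5668 mcg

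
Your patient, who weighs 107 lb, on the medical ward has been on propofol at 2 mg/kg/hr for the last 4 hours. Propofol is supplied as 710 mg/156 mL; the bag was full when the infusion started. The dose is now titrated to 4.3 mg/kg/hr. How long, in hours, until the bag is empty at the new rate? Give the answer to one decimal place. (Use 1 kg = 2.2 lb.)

Initial rate:
Weight = 107 lb ÷ 2.2 lb/kg = 48.63636 kg
Dose = 2 mg/kg/hr × 48.63636 kg = 97.27273 mg/hr
Concentration = 710 mg ÷ 156 mL = 4.551282 mg/mL
Rate = 97.27273 mg/hr ÷ 4.551282 mg/mL = 21.3726 mL/hr
Volume infused so far = 21.3726 mL/hr × 4 hr = 85.4904 mL
Volume remaining = 156 − 85.4904 = 70.5096 mL
New rate:
Dose = 4.3 mg/kg/hr × 48.63636 kg = 209.1364 mg/hr
Rate = 209.1364 mg/hr ÷ 4.551282 mg/mL = 45.95109 mL/hr
Time remaining = 70.5096 mL ÷ 45.95109 mL/hr = 1.534449 hr

1.5 hours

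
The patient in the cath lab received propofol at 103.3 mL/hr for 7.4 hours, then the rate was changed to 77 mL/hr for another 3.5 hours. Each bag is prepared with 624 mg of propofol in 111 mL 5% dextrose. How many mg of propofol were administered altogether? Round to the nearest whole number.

Concentration = 624 mg ÷ 111 mL = 5.621622 mg/mL
Stage 1: 103.3 mL/hr × 7.4 hr = 764.42 mL → 764.42 mL × 5.621622 mg/mL = 4297.28 mg
Stage 2: 77 mL/hr × 3.5 hr = 269.5 mL → 269.5 mL × 5.621622 mg/mL = 1515.027 mg
Total = 4297.28 + 1515.027 = 5812.307 mg

5812 mg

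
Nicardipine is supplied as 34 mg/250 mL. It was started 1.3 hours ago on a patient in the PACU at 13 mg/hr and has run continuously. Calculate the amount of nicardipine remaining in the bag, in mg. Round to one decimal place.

Concentration = 34 mg ÷ 250 mL = 0.136 mg/mL
Rate = 13 mg/hr ÷ 0.136 mg/mL = 95.58824 mL/hr
Volume infused = 95.58824 mL/hr × 1.3 hr = 124.2647 mL
Volume remaining = 250 − 124.2647 = 125.7353 mL
Drug remaining = 125.7353 mL × 0.136 mg/mL = 17.1 mg

17.1 mg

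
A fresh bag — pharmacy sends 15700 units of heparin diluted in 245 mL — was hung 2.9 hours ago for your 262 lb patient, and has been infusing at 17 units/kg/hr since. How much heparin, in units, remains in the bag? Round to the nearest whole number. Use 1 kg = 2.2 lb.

9829 units

Weight = 262 lb ÷ 2.2 lb/kg = 119.0909 kg
Dose = 17 units/kg/hr × 119.0909 kg = 2024.545 units/hr
Concentration = 15700 units ÷ 245 mL = 64.08163 units/mL
Rate = 2024.545 units/hr ÷ 64.08163 units/mL = 31.59323 mL/hr
Volume infused = 31.59323 mL/hr × 2.9 hr = 91.62035 mL
Volume remaining = 245 − 91.62035 = 153.3796 mL
Drug remaining = 153.3796 mL × 64.08163 units/mL = 9828.818 units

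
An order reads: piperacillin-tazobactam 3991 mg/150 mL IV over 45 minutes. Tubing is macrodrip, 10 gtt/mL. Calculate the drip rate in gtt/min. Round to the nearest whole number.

33 gtt/min

150 mL ÷ (45 min) = 3.333333 mL/min
3.333333 mL/min × 10 gtt/mL = 33.33333 gtt/min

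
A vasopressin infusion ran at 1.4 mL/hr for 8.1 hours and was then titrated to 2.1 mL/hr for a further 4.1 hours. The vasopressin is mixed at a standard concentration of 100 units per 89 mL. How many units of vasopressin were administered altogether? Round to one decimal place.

Concentration = 100 units ÷ 89 mL = 1.123596 units/mL
Stage 1: 1.4 mL/hr × 8.1 hr = 11.34 mL → 11.34 mL × 1.123596 units/mL = 12.74157 units
Stage 2: 2.1 mL/hr × 4.1 hr = 8.61 mL → 8.61 mL × 1.123596 units/mL = 9.674157 units
Total = 12.74157 + 9.674157 = 22.41573 units

22.4 units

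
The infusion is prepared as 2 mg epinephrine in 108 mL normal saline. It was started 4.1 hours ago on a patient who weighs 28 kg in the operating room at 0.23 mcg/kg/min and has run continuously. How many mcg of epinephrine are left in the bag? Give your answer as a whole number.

416 mcg

Dose = 0.23 mcg/kg/min × 28 kg = 6.44 mcg/min
6.44 mcg/min × 60 min/hr = 386.4 mcg/hr
Concentration = 2 mg ÷ 108 mL = 0.01851852 mg/mL = 18.51852 mcg/mL
Rate = 386.4 mcg/hr ÷ 18.51852 mcg/mL = 20.8656 mL/hr
Volume infused = 20.8656 mL/hr × 4.1 hr = 85.54896 mL
Volume remaining = 108 − 85.54896 = 22.45104 mL
Drug remaining = 22.45104 mL × 18.51852 mcg/mL = 415.76 mcg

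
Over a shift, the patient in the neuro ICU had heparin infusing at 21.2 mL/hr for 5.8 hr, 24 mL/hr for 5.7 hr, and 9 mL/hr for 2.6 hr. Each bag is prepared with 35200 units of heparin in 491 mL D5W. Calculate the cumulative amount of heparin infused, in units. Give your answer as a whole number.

20300 units

Concentration = 35200 units ÷ 491 mL = 71.69043 units/mL
Stage 1: 21.2 mL/hr × 5.8 hr = 122.96 mL → 122.96 mL × 71.69043 units/mL = 8815.055 units
Stage 2: 24 mL/hr × 5.7 hr = 136.8 mL → 136.8 mL × 71.69043 units/mL = 9807.251 units
Stage 3: 9 mL/hr × 2.6 hr = 23.4 mL → 23.4 mL × 71.69043 units/mL = 1677.556 units
Total = 8815.055 + 9807.251 + 1677.556 = 20299.86 units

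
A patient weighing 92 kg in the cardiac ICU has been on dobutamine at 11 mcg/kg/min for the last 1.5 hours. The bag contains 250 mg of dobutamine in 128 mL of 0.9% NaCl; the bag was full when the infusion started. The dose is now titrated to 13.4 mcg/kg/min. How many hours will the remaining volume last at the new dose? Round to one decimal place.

2.1 hours

Initial rate:
Dose = 11 mcg/kg/min × 92 kg = 1012 mcg/min
1012 mcg/min × 60 min/hr = 60720 mcg/hr
Concentration = 250 mg ÷ 128 mL = 1.953125 mg/mL = 1953.125 mcg/mL
Rate = 60720 mcg/hr ÷ 1953.125 mcg/mL = 31.08864 mL/hr
Volume infused so far = 31.08864 mL/hr × 1.5 hr = 46.63296 mL
Volume remaining = 128 − 46.63296 = 81.36704 mL
New rate:
Dose = 13.4 mcg/kg/min × 92 kg = 1232.8 mcg/min
1232.8 mcg/min × 60 min/hr = 73968 mcg/hr
Rate = 73968 mcg/hr ÷ 1953.125 mcg/mL = 37.87162 mL/hr
Time remaining = 81.36704 mL ÷ 37.87162 mL/hr = 2.148497 hr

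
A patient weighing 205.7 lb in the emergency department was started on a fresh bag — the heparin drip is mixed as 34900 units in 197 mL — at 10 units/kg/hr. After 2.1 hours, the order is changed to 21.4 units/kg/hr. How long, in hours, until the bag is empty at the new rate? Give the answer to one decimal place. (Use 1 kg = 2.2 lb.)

16.5 hours

Initial rate:
Weight = 205.7 lb ÷ 2.2 lb/kg = 93.5 kg
Dose = 10 units/kg/hr × 93.5 kg = 935 units/hr
Concentration = 34900 units ÷ 197 mL = 177.1574 units/mL
Rate = 935 units/hr ÷ 177.1574 units/mL = 5.277794 mL/hr
Volume infused so far = 5.277794 mL/hr × 2.1 hr = 11.08337 mL
Volume remaining = 197 − 11.08337 = 185.9166 mL
New rate:
Dose = 21.4 units/kg/hr × 93.5 kg = 2000.9 units/hr
Rate = 2000.9 units/hr ÷ 177.1574 units/mL = 11.29448 mL/hr
Time remaining = 185.9166 mL ÷ 11.29448 mL/hr = 16.46084 hr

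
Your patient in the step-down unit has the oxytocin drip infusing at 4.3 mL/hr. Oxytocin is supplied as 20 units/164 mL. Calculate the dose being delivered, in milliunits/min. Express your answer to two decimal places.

Concentration = 20 units ÷ 164 mL = 0.1219512 units/mL = 121.9512 milliunits/mL
Drug rate = 4.3 mL/hr × 121.9512 milliunits/mL = 524.3902 milliunits/hr
524.3902 milliunits/hr ÷ 60 min/hr = 8.739837 milliunits/min

8.74 milliunits/min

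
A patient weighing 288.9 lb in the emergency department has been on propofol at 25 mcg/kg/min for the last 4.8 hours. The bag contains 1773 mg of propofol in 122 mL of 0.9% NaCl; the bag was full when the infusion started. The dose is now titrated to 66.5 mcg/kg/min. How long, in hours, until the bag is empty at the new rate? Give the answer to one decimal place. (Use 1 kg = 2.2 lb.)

Initial rate:
Weight = 288.9 lb ÷ 2.2 lb/kg = 131.3182 kg
Dose = 25 mcg/kg/min × 131.3182 kg = 3282.955 mcg/min
3282.955 mcg/min × 60 min/hr = 196977.3 mcg/hr
Concentration = 1773 mg ÷ 122 mL = 14.53279 mg/mL = 14532.79 mcg/mL
Rate = 196977.3 mcg/hr ÷ 14532.79 mcg/mL = 13.55399 mL/hr
Volume infused so far = 13.55399 mL/hr × 4.8 hr = 65.05916 mL
Volume remaining = 122 − 65.05916 = 56.94084 mL
New rate:
Dose = 66.5 mcg/kg/min × 131.3182 kg = 8732.659 mcg/min
8732.659 mcg/min × 60 min/hr = 523959.5 mcg/hr
Rate = 523959.5 mcg/hr ÷ 14532.79 mcg/mL = 36.05362 mL/hr
Time remaining = 56.94084 mL ÷ 36.05362 mL/hr = 1.579338 hr

1.6 hours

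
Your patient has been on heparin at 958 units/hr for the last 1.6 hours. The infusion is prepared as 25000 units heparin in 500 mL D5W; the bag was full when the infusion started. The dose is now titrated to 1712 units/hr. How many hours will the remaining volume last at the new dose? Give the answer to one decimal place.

13.7 hours

Initial rate:
Concentration = 25000 units ÷ 500 mL = 50 units/mL
Rate = 958 units/hr ÷ 50 units/mL = 19.16 mL/hr
Volume infused so far = 19.16 mL/hr × 1.6 hr = 30.656 mL
Volume remaining = 500 − 30.656 = 469.344 mL
New rate:
Rate = 1712 units/hr ÷ 50 units/mL = 34.24 mL/hr
Time remaining = 469.344 mL ÷ 34.24 mL/hr = 13.70748 hr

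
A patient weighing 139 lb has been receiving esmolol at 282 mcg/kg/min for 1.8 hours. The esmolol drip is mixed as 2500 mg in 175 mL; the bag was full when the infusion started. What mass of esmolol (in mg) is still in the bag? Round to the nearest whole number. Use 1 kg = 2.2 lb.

Weight = 139 lb ÷ 2.2 lb/kg = 63.18182 kg
Dose = 282 mcg/kg/min × 63.18182 kg = 17817.27 mcg/min
17817.27 mcg/min × 60 min/hr = 1069036 mcg/hr
Concentration = 2500 mg ÷ 175 mL = 14.28571 mg/mL = 14285.71 mcg/mL
Rate = 1069036 mcg/hr ÷ 14285.71 mcg/mL = 74.83255 mL/hr
Volume infused = 74.83255 mL/hr × 1.8 hr = 134.6986 mL
Volume remaining = 175 − 134.6986 = 40.30142 mL
Drug remaining = 40.30142 mL × 14285.71 mcg/mL = 575734.5 mcg = 575.7345 mg

576 mg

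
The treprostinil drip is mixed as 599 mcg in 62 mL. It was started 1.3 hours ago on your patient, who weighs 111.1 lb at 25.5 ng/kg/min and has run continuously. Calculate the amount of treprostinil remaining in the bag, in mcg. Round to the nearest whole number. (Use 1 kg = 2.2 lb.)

499 mcg

Weight = 111.1 lb ÷ 2.2 lb/kg = 50.5 kg
Dose = 25.5 ng/kg/min × 50.5 kg = 1287.75 ng/min
1287.75 ng/min × 60 min/hr = 77265 ng/hr
Concentration = 599 mcg ÷ 62 mL = 9.66129 mcg/mL = 9661.29 ng/mL
Rate = 77265 ng/hr ÷ 9661.29 ng/mL = 7.997379 mL/hr
Volume infused = 7.997379 mL/hr × 1.3 hr = 10.39659 mL
Volume remaining = 62 − 10.39659 = 51.60341 mL
Drug remaining = 51.60341 mL × 9661.29 ng/mL = 498555.5 ng = 498.5555 mcg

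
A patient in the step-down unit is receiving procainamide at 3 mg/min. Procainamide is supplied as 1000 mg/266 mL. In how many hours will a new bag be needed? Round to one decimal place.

5.6 hours

3 mg/min × 60 min/hr = 180 mg/hr
Concentration = 1000 mg ÷ 266 mL = 3.759398 mg/mL
Rate = 180 mg/hr ÷ 3.759398 mg/mL = 47.88 mL/hr
Duration = 266 mL ÷ 47.88 mL/hr = 5.555556 hr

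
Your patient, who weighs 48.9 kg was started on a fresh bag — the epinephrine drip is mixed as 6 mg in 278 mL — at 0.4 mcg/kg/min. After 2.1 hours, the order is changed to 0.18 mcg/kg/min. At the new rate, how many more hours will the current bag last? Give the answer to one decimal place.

Initial rate:
Dose = 0.4 mcg/kg/min × 48.9 kg = 19.56 mcg/min
19.56 mcg/min × 60 min/hr = 1173.6 mcg/hr
Concentration = 6 mg ÷ 278 mL = 0.02158273 mg/mL = 21.58273 mcg/mL
Rate = 1173.6 mcg/hr ÷ 21.58273 mcg/mL = 54.3768 mL/hr
Volume infused so far = 54.3768 mL/hr × 2.1 hr = 114.1913 mL
Volume remaining = 278 − 114.1913 = 163.8087 mL
New rate:
Dose = 0.18 mcg/kg/min × 48.9 kg = 8.802 mcg/min
8.802 mcg/min × 60 min/hr = 528.12 mcg/hr
Rate = 528.12 mcg/hr ÷ 21.58273 mcg/mL = 24.46956 mL/hr
Time remaining = 163.8087 mL ÷ 24.46956 mL/hr = 6.694388 hr

6.7 hours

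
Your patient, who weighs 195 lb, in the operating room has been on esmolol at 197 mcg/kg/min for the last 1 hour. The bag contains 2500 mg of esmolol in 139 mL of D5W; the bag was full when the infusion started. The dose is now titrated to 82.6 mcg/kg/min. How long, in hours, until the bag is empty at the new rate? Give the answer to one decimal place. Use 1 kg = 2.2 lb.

Initial rate:
Weight = 195 lb ÷ 2.2 lb/kg = 88.63636 kg
Dose = 197 mcg/kg/min × 88.63636 kg = 17461.36 mcg/min
17461.36 mcg/min × 60 min/hr = 1047682 mcg/hr
Concentration = 2500 mg ÷ 139 mL = 17.98561 mg/mL = 17985.61 mcg/mL
Rate = 1047682 mcg/hr ÷ 17985.61 mcg/mL = 58.25111 mL/hr
Volume infused so far = 58.25111 mL/hr × 1 hr = 58.25111 mL
Volume remaining = 139 − 58.25111 = 80.74889 mL
New rate:
Dose = 82.6 mcg/kg/min × 88.63636 kg = 7321.364 mcg/min
7321.364 mcg/min × 60 min/hr = 439281.8 mcg/hr
Rate = 439281.8 mcg/hr ÷ 17985.61 mcg/mL = 24.42407 mL/hr
Time remaining = 80.74889 mL ÷ 24.42407 mL/hr = 3.306119 hr

3.3 hours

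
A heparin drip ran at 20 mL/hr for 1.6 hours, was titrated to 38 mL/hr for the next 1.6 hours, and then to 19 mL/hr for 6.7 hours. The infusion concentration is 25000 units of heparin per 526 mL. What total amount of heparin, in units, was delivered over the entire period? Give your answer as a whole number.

10461 units

Concentration = 25000 units ÷ 526 mL = 47.52852 units/mL
Stage 1: 20 mL/hr × 1.6 hr = 32 mL → 32 mL × 47.52852 units/mL = 1520.913 units
Stage 2: 38 mL/hr × 1.6 hr = 60.8 mL → 60.8 mL × 47.52852 units/mL = 2889.734 units
Stage 3: 19 mL/hr × 6.7 hr = 127.3 mL → 127.3 mL × 47.52852 units/mL = 6050.38 units
Total = 1520.913 + 2889.734 + 6050.38 = 10461.03 units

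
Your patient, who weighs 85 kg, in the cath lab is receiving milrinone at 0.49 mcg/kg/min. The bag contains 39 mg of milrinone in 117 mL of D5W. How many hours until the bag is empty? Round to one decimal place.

Dose = 0.49 mcg/kg/min × 85 kg = 41.65 mcg/min
41.65 mcg/min × 60 min/hr = 2499 mcg/hr
Concentration = 39 mg ÷ 117 mL = 0.3333333 mg/mL = 333.3333 mcg/mL
Rate = 2499 mcg/hr ÷ 333.3333 mcg/mL = 7.497 mL/hr
Duration = 117 mL ÷ 7.497 mL/hr = 15.60624 hr

15.6 hours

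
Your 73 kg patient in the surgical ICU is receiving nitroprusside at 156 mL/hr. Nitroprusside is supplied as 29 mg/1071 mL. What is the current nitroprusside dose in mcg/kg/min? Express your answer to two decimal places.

Concentration = 29 mg ÷ 1071 mL = 0.0270775 mg/mL = 27.0775 mcg/mL
Drug rate = 156 mL/hr × 27.0775 mcg/mL = 4224.09 mcg/hr
4224.09 mcg/hr ÷ 60 min/hr = 70.40149 mcg/min
70.40149 mcg/min ÷ 73 kg = 0.964404 mcg/kg/min

0.96 mcg/kg/min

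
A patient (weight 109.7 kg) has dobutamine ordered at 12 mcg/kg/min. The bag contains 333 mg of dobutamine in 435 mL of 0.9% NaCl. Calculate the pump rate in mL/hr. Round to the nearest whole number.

103 mL/hr

Dose = 12 mcg/kg/min × 109.7 kg = 1316.4 mcg/min
1316.4 mcg/min × 60 min/hr = 78984 mcg/hr
Concentration = 333 mg ÷ 435 mL = 0.7655172 mg/mL = 765.5172 mcg/mL
Rate = 78984 mcg/hr ÷ 765.5172 mcg/mL = 103.1773 mL/hr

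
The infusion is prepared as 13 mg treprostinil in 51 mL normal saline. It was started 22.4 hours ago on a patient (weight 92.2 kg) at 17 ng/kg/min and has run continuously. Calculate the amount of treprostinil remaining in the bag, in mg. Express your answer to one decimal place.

Dose = 17 ng/kg/min × 92.2 kg = 1567.4 ng/min
1567.4 ng/min × 60 min/hr = 94044 ng/hr
Concentration = 13 mg ÷ 51 mL = 0.254902 mg/mL = 254902 ng/mL
Rate = 94044 ng/hr ÷ 254902 ng/mL = 0.3689418 mL/hr
Volume infused = 0.3689418 mL/hr × 22.4 hr = 8.264297 mL
Volume remaining = 51 − 8.264297 = 42.7357 mL
Drug remaining = 42.7357 mL × 254902 ng/mL = 10893414 ng = 10.89341 mg

10.9 mg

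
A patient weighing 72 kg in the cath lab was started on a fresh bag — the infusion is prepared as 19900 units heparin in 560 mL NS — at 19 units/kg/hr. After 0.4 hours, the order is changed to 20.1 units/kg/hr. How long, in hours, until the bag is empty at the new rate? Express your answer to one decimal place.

Initial rate:
Dose = 19 units/kg/hr × 72 kg = 1368 units/hr
Concentration = 19900 units ÷ 560 mL = 35.53571 units/mL
Rate = 1368 units/hr ÷ 35.53571 units/mL = 38.49648 mL/hr
Volume infused so far = 38.49648 mL/hr × 0.4 hr = 15.39859 mL
Volume remaining = 560 − 15.39859 = 544.6014 mL
New rate:
Dose = 20.1 units/kg/hr × 72 kg = 1447.2 units/hr
Rate = 1447.2 units/hr ÷ 35.53571 units/mL = 40.72523 mL/hr
Time remaining = 544.6014 mL ÷ 40.72523 mL/hr = 13.37258 hr

13.4 hours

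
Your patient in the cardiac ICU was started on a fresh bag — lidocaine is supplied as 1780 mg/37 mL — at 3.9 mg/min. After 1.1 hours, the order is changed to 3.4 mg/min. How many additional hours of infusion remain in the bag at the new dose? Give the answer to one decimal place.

Initial rate:
3.9 mg/min × 60 min/hr = 234 mg/hr
Concentration = 1780 mg ÷ 37 mL = 48.10811 mg/mL
Rate = 234 mg/hr ÷ 48.10811 mg/mL = 4.864045 mL/hr
Volume infused so far = 4.864045 mL/hr × 1.1 hr = 5.350449 mL
Volume remaining = 37 − 5.350449 = 31.64955 mL
New rate:
3.4 mg/min × 60 min/hr = 204 mg/hr
Rate = 204 mg/hr ÷ 48.10811 mg/mL = 4.240449 mL/hr
Time remaining = 31.64955 mL ÷ 4.240449 mL/hr = 7.463725 hr

7.5 hours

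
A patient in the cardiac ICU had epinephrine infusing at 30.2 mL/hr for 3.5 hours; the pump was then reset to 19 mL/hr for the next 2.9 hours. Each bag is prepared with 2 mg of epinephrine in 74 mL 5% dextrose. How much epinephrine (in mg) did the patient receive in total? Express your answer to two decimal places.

Concentration = 2 mg ÷ 74 mL = 0.02702703 mg/mL
Stage 1: 30.2 mL/hr × 3.5 hr = 105.7 mL → 105.7 mL × 0.02702703 mg/mL = 2.856757 mg
Stage 2: 19 mL/hr × 2.9 hr = 55.1 mL → 55.1 mL × 0.02702703 mg/mL = 1.489189 mg
Total = 2.856757 + 1.489189 = 4.345946 mg

4.35 mg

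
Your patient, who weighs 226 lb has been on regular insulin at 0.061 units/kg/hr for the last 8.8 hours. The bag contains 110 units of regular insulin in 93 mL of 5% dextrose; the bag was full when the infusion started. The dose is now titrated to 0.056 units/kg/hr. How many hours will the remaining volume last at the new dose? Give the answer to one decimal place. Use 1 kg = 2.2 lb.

9.5 hours

Initial rate:
Weight = 226 lb ÷ 2.2 lb/kg = 102.7273 kg
Dose = 0.061 units/kg/hr × 102.7273 kg = 6.266364 units/hr
Concentration = 110 units ÷ 93 mL = 1.182796 units/mL
Rate = 6.266364 units/hr ÷ 1.182796 units/mL = 5.297926 mL/hr
Volume infused so far = 5.297926 mL/hr × 8.8 hr = 46.62175 mL
Volume remaining = 93 − 46.62175 = 46.37825 mL
New rate:
Dose = 0.056 units/kg/hr × 102.7273 kg = 5.752727 units/hr
Rate = 5.752727 units/hr ÷ 1.182796 units/mL = 4.863669 mL/hr
Time remaining = 46.37825 mL ÷ 4.863669 mL/hr = 9.535651 hr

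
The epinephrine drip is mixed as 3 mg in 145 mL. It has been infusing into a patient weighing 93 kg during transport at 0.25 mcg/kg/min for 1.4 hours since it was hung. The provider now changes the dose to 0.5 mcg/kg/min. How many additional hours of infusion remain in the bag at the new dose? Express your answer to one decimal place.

0.4 hours

Initial rate:
Dose = 0.25 mcg/kg/min × 93 kg = 23.25 mcg/min
23.25 mcg/min × 60 min/hr = 1395 mcg/hr
Concentration = 3 mg ÷ 145 mL = 0.02068966 mg/mL = 20.68966 mcg/mL
Rate = 1395 mcg/hr ÷ 20.68966 mcg/mL = 67.425 mL/hr
Volume infused so far = 67.425 mL/hr × 1.4 hr = 94.395 mL
Volume remaining = 145 − 94.395 = 50.605 mL
New rate:
Dose = 0.5 mcg/kg/min × 93 kg = 46.5 mcg/min
46.5 mcg/min × 60 min/hr = 2790 mcg/hr
Rate = 2790 mcg/hr ÷ 20.68966 mcg/mL = 134.85 mL/hr
Time remaining = 50.605 mL ÷ 134.85 mL/hr = 0.3752688 hr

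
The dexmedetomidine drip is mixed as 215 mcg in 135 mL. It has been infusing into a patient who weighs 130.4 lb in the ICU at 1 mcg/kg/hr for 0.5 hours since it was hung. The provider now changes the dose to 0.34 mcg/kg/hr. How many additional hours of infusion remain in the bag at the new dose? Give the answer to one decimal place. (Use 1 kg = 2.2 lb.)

Initial rate:
Weight = 130.4 lb ÷ 2.2 lb/kg = 59.27273 kg
Dose = 1 mcg/kg/hr × 59.27273 kg = 59.27273 mcg/hr
Concentration = 215 mcg ÷ 135 mL = 1.592593 mcg/mL
Rate = 59.27273 mcg/hr ÷ 1.592593 mcg/mL = 37.21776 mL/hr
Volume infused so far = 37.21776 mL/hr × 0.5 hr = 18.60888 mL
Volume remaining = 135 − 18.60888 = 116.3911 mL
New rate:
Dose = 0.34 mcg/kg/hr × 59.27273 kg = 20.15273 mcg/hr
Rate = 20.15273 mcg/hr ÷ 1.592593 mcg/mL = 12.65404 mL/hr
Time remaining = 116.3911 mL ÷ 12.65404 mL/hr = 9.197943 hr

9.2 hours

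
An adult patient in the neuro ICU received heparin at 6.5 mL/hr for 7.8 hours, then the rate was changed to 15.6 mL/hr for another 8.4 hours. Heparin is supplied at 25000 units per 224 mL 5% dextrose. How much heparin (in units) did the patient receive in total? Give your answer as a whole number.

20283 units

Concentration = 25000 units ÷ 224 mL = 111.6071 units/mL
Stage 1: 6.5 mL/hr × 7.8 hr = 50.7 mL → 50.7 mL × 111.6071 units/mL = 5658.482 units
Stage 2: 15.6 mL/hr × 8.4 hr = 131.04 mL → 131.04 mL × 111.6071 units/mL = 14625 units
Total = 5658.482 + 14625 = 20283.48 units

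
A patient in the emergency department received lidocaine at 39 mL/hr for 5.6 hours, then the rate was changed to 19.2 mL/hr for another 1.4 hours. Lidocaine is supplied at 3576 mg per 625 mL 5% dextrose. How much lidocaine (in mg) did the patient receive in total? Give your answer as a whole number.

1403 mg

Concentration = 3576 mg ÷ 625 mL = 5.7216 mg/mL
Stage 1: 39 mL/hr × 5.6 hr = 218.4 mL → 218.4 mL × 5.7216 mg/mL = 1249.597 mg
Stage 2: 19.2 mL/hr × 1.4 hr = 26.88 mL → 26.88 mL × 5.7216 mg/mL = 153.7966 mg
Total = 1249.597 + 153.7966 = 1403.394 mg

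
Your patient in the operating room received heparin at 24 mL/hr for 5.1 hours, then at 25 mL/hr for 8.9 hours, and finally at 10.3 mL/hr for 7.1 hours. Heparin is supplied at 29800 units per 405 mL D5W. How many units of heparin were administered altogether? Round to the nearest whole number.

30759 units

Concentration = 29800 units ÷ 405 mL = 73.58025 units/mL
Stage 1: 24 mL/hr × 5.1 hr = 122.4 mL → 122.4 mL × 73.58025 units/mL = 9006.222 units
Stage 2: 25 mL/hr × 8.9 hr = 222.5 mL → 222.5 mL × 73.58025 units/mL = 16371.6 units
Stage 3: 10.3 mL/hr × 7.1 hr = 73.13 mL → 73.13 mL × 73.58025 units/mL = 5380.923 units
Total = 9006.222 + 16371.6 + 5380.923 = 30758.75 units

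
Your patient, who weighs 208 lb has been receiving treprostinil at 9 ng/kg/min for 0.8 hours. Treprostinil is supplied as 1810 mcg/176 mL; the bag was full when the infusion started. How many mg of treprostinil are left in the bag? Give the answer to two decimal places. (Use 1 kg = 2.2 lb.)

1.77 mg

Weight = 208 lb ÷ 2.2 lb/kg = 94.54545 kg
Dose = 9 ng/kg/min × 94.54545 kg = 850.9091 ng/min
850.9091 ng/min × 60 min/hr = 51054.55 ng/hr
Concentration = 1810 mcg ÷ 176 mL = 10.28409 mcg/mL = 10284.09 ng/mL
Rate = 51054.55 ng/hr ÷ 10284.09 ng/mL = 4.96442 mL/hr
Volume infused = 4.96442 mL/hr × 0.8 hr = 3.971536 mL
Volume remaining = 176 − 3.971536 = 172.0285 mL
Drug remaining = 172.0285 mL × 10284.09 ng/mL = 1769156 ng = 1.769156 mg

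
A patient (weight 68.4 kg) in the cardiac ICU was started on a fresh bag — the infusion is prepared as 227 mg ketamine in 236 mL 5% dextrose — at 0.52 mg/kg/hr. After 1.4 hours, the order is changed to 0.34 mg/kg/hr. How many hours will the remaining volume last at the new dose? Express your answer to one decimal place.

7.6 hours

Initial rate:
Dose = 0.52 mg/kg/hr × 68.4 kg = 35.568 mg/hr
Concentration = 227 mg ÷ 236 mL = 0.9618644 mg/mL
Rate = 35.568 mg/hr ÷ 0.9618644 mg/mL = 36.97819 mL/hr
Volume infused so far = 36.97819 mL/hr × 1.4 hr = 51.76946 mL
Volume remaining = 236 − 51.76946 = 184.2305 mL
New rate:
Dose = 0.34 mg/kg/hr × 68.4 kg = 23.256 mg/hr
Rate = 23.256 mg/hr ÷ 0.9618644 mg/mL = 24.17804 mL/hr
Time remaining = 184.2305 mL ÷ 24.17804 mL/hr = 7.619745 hr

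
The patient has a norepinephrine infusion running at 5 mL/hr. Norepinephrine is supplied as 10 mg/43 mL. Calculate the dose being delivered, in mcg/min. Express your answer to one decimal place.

19.4 mcg/min

Concentration = 10 mg ÷ 43 mL = 0.2325581 mg/mL = 232.5581 mcg/mL
Drug rate = 5 mL/hr × 232.5581 mcg/mL = 1162.791 mcg/hr
1162.791 mcg/hr ÷ 60 min/hr = 19.37984 mcg/min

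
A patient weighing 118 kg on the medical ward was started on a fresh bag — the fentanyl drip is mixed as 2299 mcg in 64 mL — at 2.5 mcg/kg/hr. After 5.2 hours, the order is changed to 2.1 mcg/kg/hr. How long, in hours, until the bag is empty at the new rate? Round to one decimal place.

Initial rate:
Dose = 2.5 mcg/kg/hr × 118 kg = 295 mcg/hr
Concentration = 2299 mcg ÷ 64 mL = 35.92188 mcg/mL
Rate = 295 mcg/hr ÷ 35.92188 mcg/mL = 8.212266 mL/hr
Volume infused so far = 8.212266 mL/hr × 5.2 hr = 42.70378 mL
Volume remaining = 64 − 42.70378 = 21.29622 mL
New rate:
Dose = 2.1 mcg/kg/hr × 118 kg = 247.8 mcg/hr
Rate = 247.8 mcg/hr ÷ 35.92188 mcg/mL = 6.898304 mL/hr
Time remaining = 21.29622 mL ÷ 6.898304 mL/hr = 3.087167 hr

3.1 hours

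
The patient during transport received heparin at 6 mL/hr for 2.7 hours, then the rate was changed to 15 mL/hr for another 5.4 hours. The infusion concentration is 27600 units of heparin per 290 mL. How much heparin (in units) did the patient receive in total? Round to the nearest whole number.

9251 units

Concentration = 27600 units ÷ 290 mL = 95.17241 units/mL
Stage 1: 6 mL/hr × 2.7 hr = 16.2 mL → 16.2 mL × 95.17241 units/mL = 1541.793 units
Stage 2: 15 mL/hr × 5.4 hr = 81 mL → 81 mL × 95.17241 units/mL = 7708.966 units
Total = 1541.793 + 7708.966 = 9250.759 units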